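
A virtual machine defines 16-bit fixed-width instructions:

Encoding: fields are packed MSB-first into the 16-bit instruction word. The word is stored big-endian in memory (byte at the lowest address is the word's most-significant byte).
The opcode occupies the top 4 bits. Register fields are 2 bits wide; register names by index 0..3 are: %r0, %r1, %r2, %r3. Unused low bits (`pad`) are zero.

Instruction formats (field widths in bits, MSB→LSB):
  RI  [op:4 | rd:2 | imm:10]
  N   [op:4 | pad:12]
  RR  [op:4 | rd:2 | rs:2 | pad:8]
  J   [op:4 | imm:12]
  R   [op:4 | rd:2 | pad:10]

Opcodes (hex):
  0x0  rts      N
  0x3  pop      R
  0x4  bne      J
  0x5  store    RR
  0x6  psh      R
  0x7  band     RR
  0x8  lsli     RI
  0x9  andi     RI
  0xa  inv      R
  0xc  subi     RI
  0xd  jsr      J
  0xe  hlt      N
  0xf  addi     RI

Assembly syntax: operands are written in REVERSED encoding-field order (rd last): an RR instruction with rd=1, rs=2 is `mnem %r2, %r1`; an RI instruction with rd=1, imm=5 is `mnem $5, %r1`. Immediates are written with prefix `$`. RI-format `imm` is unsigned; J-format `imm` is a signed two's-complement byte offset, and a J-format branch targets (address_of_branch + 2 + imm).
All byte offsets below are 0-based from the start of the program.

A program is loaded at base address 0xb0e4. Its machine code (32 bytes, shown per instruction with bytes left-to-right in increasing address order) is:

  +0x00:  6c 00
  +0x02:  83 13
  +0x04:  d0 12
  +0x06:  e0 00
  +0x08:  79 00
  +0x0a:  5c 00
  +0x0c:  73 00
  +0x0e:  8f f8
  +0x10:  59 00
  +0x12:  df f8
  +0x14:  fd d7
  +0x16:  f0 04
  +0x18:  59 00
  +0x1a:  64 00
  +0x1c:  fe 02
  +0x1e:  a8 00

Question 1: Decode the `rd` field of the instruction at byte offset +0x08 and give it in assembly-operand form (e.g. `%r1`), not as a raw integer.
@+08  big-endian(79 00) = 0x7900
  top 4b → 0x7 → band [RR]
  rd@[11:10]=0x2 ⇒ %r2
  rs@[9:8]=0x1 ⇒ %r1

%r2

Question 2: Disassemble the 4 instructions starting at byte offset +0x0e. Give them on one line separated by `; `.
lsli $1016, %r3; store %r1, %r2; jsr $-8; addi $471, %r3

[0e] 8f f8 → 0x8ff8
  top 4b → 0x8 → lsli [RI]
  rd: (w>>10)&0x3=0x3 → %r3
  imm: (w>>0)&0x3ff=0x3f8 → $1016
[10] 59 00 → 0x5900
  top 4b → 0x5 → store [RR]
  rd: (w>>10)&0x3=0x2 → %r2
  rs: (w>>8)&0x3=0x1 → %r1
[12] df f8 → 0xdff8
  top 4b → 0xd → jsr [J]
  imm: (w>>0)&0xfff=0xff8 (s12→-8) → $-8
[14] fd d7 → 0xfdd7
  top 4b → 0xf → addi [RI]
  rd: (w>>10)&0x3=0x3 → %r3
  imm: (w>>0)&0x3ff=0x1d7 → $471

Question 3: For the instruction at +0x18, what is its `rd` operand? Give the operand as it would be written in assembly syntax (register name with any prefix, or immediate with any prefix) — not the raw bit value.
@+18  big-endian(59 00) = 0x5900
  top 4b → 0x5 → store [RR]
  rd: (w>>10)&0x3=0x2 → %r2
  rs: (w>>8)&0x3=0x1 → %r1

%r2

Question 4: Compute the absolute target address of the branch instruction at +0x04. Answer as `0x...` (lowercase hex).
0xb0fc

[04] d0 12 → 0xd012
  op=0xd012>>12=0xd ⇒ jsr (J)
  imm@[11:0]=0x12 ⇒ $18
  target = base 0xb0e4 + off 0x04 + 2 + imm 18 = 0xb0fc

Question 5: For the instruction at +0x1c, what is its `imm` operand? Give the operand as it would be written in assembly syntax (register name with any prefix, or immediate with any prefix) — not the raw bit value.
$514

+0x1c: fe 02 ⇒ word 0xfe02 (big)
  top 4b → 0xf → addi [RI]
  rd@[11:10]=0x3 ⇒ %r3
  imm@[9:0]=0x202 ⇒ $514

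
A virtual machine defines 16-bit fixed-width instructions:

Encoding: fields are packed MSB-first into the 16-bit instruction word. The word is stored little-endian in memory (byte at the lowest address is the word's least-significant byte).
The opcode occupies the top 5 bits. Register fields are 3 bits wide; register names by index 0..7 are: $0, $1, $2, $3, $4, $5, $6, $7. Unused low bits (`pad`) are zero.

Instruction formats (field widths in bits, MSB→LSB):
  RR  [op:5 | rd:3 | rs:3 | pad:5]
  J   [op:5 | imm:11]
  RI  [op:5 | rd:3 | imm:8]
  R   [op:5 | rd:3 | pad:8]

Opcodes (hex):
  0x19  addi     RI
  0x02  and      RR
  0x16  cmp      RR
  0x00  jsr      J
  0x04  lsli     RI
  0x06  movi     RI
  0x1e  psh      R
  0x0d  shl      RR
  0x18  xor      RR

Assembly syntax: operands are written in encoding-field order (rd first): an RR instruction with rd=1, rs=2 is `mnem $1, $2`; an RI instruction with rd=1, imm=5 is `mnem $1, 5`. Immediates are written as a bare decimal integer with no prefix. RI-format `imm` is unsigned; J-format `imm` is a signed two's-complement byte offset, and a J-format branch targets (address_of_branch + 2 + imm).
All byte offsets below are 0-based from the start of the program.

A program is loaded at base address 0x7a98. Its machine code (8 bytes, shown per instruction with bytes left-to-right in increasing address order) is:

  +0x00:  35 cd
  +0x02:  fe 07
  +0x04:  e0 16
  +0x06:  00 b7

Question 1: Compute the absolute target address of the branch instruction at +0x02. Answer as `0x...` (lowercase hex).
+0x02: fe 07 ⇒ word 0x07fe (little)
  top 5b → 0x0 → jsr [J]
  imm@[10:0]=0x7fe (s11→-2) ⇒ -2
  target = base 0x7a98 + off 0x02 + 2 + imm -2 = 0x7a9a

0x7a9a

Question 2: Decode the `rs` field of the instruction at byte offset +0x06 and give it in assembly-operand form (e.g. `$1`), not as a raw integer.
[06] 00 b7 → 0xb700
  op=0xb700>>11=0x16 ⇒ cmp (RR)
  [10:8] rd=7 = $7
  [7:5] rs=0 = $0

$0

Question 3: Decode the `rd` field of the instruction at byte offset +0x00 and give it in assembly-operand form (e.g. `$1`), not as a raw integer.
$5

[00] 35 cd → 0xcd35
  opcode bits[15:11]=0x19: addi/RI
  rd@[10:8]=0x5 ⇒ $5
  imm@[7:0]=0x35 ⇒ 53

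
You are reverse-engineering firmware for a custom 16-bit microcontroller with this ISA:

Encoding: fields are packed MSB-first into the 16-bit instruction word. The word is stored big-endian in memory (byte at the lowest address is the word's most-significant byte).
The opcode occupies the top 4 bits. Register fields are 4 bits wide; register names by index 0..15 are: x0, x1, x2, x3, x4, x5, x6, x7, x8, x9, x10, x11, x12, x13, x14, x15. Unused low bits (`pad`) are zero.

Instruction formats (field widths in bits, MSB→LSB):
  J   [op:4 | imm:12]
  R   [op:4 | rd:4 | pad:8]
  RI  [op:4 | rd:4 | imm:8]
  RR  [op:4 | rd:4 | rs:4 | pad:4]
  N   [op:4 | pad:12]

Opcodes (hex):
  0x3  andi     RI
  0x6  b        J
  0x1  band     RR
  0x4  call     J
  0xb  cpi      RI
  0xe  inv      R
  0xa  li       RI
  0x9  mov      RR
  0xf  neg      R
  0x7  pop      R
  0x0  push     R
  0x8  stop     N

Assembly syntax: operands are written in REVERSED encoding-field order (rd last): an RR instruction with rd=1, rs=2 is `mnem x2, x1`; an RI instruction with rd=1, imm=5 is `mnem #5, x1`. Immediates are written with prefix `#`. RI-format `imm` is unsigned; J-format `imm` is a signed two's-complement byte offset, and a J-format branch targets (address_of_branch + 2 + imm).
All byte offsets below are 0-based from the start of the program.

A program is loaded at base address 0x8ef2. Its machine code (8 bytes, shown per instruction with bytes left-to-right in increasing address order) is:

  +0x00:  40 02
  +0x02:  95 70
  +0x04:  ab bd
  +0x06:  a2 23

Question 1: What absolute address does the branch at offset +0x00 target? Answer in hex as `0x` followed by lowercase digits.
0x8ef6

off 0x00: read 40 02 as big → 0x4002
  op=0x4002>>12=0x4 ⇒ call (J)
  imm@[11:0]=0x2 ⇒ #2
  target = base 0x8ef2 + off 0x00 + 2 + imm 2 = 0x8ef6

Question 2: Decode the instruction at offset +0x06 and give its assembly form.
li #35, x2

@+06  big-endian(a2 23) = 0xa223
  opcode bits[15:12]=0xa: li/RI
  rd@[11:8]=0x2 ⇒ x2
  imm@[7:0]=0x23 ⇒ #35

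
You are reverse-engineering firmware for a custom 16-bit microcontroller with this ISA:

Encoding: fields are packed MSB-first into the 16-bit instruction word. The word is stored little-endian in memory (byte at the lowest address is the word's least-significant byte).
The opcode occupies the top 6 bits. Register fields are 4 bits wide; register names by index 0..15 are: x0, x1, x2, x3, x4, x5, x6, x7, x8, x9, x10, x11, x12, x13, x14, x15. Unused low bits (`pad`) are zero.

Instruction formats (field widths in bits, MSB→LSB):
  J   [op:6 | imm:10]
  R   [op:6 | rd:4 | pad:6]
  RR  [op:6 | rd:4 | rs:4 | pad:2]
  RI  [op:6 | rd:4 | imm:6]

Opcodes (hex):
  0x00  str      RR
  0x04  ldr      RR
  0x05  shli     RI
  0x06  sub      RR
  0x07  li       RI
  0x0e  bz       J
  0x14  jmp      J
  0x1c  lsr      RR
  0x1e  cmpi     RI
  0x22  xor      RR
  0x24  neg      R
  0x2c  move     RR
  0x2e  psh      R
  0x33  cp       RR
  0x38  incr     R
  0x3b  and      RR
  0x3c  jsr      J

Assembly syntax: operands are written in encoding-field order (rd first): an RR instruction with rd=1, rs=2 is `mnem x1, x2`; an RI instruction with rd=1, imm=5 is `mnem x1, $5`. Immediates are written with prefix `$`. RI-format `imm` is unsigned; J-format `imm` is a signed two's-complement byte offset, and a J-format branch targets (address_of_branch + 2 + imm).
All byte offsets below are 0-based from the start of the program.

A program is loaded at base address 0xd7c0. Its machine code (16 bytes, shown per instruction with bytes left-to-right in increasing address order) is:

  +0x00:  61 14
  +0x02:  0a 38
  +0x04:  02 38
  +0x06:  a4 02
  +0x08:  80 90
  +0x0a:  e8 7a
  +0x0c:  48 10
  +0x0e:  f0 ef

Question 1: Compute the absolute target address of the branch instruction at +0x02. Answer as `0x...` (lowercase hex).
[02] 0a 38 → 0x380a
  op=0x380a>>10=0xe ⇒ bz (J)
  [9:0] imm=10 = $10
  target = base 0xd7c0 + off 0x02 + 2 + imm 10 = 0xd7ce

0xd7ce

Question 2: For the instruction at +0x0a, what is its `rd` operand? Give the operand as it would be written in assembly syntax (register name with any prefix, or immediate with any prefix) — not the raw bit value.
+0x0a: e8 7a ⇒ word 0x7ae8 (little)
  top 6b → 0x1e → cmpi [RI]
  [9:6] rd=11 = x11
  [5:0] imm=40 = $40

x11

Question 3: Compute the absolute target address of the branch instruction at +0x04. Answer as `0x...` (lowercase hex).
0xd7c8

off 0x04: read 02 38 as little → 0x3802
  op=0x3802>>10=0xe ⇒ bz (J)
  imm: (w>>0)&0x3ff=0x2 → $2
  target = base 0xd7c0 + off 0x04 + 2 + imm 2 = 0xd7c8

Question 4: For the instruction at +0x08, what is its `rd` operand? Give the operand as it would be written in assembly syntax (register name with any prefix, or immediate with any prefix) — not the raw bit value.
[08] 80 90 → 0x9080
  top 6b → 0x24 → neg [R]
  [9:6] rd=2 = x2

x2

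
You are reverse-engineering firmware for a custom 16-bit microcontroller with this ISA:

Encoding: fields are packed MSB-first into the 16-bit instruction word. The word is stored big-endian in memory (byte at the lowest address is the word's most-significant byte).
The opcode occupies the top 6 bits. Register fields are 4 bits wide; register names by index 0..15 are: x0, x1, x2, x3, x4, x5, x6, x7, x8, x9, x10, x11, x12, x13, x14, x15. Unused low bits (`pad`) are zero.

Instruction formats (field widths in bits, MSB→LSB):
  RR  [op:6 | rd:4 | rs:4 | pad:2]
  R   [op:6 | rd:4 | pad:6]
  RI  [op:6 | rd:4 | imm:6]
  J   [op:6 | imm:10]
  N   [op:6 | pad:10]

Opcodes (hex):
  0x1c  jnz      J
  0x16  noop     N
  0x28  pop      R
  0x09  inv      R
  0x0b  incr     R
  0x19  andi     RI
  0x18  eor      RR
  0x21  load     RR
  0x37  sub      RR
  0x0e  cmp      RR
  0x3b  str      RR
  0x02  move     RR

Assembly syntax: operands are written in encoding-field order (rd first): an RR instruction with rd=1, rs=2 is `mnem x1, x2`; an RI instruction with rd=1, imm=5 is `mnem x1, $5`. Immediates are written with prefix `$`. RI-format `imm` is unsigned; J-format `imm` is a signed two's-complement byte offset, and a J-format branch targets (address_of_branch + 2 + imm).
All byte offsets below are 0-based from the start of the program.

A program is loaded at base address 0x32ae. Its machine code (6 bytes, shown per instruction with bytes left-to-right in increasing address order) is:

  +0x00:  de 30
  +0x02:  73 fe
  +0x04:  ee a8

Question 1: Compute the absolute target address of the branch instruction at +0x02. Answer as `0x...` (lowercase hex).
0x32b0

[02] 73 fe → 0x73fe
  top 6b → 0x1c → jnz [J]
  [9:0] imm=1022 (s10→-2) = $-2
  target = base 0x32ae + off 0x02 + 2 + imm -2 = 0x32b0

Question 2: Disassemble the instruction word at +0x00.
+0x00: de 30 ⇒ word 0xde30 (big)
  top 6b → 0x37 → sub [RR]
  [9:6] rd=8 = x8
  [5:2] rs=12 = x12

sub x8, x12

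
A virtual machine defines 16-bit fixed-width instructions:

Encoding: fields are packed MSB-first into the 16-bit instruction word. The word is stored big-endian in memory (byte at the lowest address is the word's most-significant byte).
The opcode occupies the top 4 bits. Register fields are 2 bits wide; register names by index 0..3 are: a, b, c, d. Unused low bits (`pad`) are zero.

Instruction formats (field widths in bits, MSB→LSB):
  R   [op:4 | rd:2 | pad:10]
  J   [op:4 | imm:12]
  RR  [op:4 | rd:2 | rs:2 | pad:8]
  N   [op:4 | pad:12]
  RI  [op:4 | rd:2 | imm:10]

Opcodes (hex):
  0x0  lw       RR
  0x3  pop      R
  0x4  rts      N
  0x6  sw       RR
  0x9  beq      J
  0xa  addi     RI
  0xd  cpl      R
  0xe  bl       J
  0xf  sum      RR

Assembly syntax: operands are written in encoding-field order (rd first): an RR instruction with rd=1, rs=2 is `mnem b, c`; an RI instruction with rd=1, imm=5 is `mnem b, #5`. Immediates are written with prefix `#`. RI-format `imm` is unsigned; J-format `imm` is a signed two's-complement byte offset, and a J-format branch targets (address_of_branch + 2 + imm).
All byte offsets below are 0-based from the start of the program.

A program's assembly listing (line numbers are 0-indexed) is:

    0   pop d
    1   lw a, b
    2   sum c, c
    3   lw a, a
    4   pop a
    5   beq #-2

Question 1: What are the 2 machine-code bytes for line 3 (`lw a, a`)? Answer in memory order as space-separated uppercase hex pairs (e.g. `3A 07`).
00 00

3. lw fields op=0x0:4|rd=0:2|rs=0:2|pad=0:8 → word 0000h → 00 00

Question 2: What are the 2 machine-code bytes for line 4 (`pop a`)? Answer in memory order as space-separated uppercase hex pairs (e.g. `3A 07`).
30 00

4. pop fields op=0x3:4|rd=0:2|pad=0:10 → word 3000h → 30 00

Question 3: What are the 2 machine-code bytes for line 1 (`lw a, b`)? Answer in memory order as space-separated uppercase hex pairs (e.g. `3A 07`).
line 1 (lw): pack op=0x0:4|rd=0:2|rs=1:2|pad=0:8 = 0x0100; big→ 01 00

01 00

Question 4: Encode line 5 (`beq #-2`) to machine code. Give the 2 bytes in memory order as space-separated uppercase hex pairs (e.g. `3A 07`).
5. beq fields op=0x9:4|imm=-2:12 → word 9ffeh → 9f fe

9F FE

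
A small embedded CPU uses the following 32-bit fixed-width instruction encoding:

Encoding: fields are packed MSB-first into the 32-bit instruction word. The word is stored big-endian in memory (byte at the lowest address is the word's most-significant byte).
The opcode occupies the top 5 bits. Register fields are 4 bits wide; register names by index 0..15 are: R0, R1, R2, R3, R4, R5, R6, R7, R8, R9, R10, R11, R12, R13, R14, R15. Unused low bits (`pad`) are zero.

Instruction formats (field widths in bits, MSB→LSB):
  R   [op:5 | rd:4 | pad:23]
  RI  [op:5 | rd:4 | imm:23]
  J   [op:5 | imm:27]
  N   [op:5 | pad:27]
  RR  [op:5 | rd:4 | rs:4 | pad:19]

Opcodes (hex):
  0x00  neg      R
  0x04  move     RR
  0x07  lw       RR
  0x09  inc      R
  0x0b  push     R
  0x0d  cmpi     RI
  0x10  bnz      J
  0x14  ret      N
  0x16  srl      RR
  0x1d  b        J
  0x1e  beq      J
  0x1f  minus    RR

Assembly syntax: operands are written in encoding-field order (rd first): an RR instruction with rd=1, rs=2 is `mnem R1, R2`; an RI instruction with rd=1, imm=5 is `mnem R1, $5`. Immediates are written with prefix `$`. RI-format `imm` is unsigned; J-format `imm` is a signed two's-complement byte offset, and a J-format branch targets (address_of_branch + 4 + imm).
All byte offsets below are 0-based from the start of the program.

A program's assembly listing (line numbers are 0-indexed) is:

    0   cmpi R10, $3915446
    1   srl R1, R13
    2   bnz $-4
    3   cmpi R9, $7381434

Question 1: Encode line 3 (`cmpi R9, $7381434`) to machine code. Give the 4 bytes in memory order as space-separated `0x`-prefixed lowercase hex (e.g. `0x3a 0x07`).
3. cmpi fields op=0xd:5|rd=9:4|imm=7381434:23 → word 6cf0a1bah → 6c f0 a1 ba

0x6c 0xf0 0xa1 0xba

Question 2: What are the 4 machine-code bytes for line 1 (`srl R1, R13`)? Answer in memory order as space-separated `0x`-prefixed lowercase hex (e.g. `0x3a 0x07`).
L1: srl op=0x16:5|rd=1:4|rs=13:4|pad=0:19 ⇒ 0xb0e80000 ⇒ big b0 e8 00 00

0xb0 0xe8 0x00 0x00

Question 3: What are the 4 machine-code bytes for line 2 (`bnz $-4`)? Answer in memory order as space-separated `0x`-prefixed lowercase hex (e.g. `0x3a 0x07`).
L2: bnz op=0x10:5|imm=-4:27 ⇒ 0x87fffffc ⇒ big 87 ff ff fc

0x87 0xff 0xff 0xfc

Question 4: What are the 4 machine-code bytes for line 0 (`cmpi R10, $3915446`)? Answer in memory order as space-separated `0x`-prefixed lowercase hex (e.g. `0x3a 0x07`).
0x6d 0x3b 0xbe 0xb6

0. cmpi fields op=0xd:5|rd=10:4|imm=3915446:23 → word 6d3bbeb6h → 6d 3b be b6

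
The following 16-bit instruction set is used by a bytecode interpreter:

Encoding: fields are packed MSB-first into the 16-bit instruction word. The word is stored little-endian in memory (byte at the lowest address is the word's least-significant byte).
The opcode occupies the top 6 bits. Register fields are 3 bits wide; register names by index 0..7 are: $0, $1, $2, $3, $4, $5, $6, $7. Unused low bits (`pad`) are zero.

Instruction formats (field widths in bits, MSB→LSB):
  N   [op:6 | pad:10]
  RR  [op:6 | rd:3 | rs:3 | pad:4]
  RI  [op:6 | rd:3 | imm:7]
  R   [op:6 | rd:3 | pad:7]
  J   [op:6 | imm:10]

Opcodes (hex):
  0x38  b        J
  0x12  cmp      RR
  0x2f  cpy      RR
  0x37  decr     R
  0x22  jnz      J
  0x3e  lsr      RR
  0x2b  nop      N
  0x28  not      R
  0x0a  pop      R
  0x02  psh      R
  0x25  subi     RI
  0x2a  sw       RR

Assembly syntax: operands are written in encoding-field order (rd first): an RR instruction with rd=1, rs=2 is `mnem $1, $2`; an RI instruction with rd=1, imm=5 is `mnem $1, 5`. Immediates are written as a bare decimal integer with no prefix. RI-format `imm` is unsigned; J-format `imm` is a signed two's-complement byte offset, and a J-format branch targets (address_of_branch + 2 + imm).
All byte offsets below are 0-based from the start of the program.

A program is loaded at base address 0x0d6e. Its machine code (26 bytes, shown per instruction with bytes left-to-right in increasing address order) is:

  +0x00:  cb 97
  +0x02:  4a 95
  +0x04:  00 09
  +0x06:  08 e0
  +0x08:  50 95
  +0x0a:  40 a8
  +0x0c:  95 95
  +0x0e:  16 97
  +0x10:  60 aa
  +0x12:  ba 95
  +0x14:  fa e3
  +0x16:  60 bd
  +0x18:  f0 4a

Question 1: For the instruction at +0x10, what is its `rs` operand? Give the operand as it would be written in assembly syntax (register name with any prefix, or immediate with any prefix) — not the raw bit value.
+0x10: 60 aa ⇒ word 0xaa60 (little)
  op=0xaa60>>10=0x2a ⇒ sw (RR)
  rd@[9:7]=0x4 ⇒ $4
  rs@[6:4]=0x6 ⇒ $6

$6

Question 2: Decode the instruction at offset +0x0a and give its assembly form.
+0x0a: 40 a8 ⇒ word 0xa840 (little)
  top 6b → 0x2a → sw [RR]
  [9:7] rd=0 = $0
  [6:4] rs=4 = $4

sw $0, $4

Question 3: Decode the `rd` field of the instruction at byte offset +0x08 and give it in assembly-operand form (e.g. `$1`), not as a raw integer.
@+08  little-endian(50 95) = 0x9550
  top 6b → 0x25 → subi [RI]
  [9:7] rd=2 = $2
  [6:0] imm=80 = 80

$2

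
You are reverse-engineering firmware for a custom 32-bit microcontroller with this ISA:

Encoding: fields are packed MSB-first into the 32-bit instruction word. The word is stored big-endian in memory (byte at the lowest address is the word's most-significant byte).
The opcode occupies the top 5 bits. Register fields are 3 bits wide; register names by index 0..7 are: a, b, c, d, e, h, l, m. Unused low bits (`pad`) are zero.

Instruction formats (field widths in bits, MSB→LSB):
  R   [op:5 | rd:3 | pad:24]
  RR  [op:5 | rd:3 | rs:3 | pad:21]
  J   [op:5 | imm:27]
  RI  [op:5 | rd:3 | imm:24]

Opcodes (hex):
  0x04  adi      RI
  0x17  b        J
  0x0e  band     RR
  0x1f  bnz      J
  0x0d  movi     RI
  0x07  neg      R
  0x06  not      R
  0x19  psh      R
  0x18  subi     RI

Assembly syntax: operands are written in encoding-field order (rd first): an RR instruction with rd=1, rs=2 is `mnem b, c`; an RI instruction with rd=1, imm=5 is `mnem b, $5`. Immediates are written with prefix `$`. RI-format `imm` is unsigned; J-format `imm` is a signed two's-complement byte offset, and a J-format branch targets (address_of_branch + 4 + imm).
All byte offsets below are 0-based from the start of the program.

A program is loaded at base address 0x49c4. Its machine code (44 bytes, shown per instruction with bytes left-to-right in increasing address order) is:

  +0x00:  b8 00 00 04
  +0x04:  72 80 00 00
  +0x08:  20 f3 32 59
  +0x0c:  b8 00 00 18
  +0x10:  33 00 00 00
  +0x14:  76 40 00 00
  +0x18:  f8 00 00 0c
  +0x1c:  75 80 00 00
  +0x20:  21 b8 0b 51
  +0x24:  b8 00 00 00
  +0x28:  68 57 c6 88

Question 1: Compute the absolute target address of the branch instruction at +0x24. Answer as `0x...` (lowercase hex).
@+24  big-endian(b8 00 00 00) = 0xb8000000
  op=0xb8000000>>27=0x17 ⇒ b (J)
  [26:0] imm=0 = $0
  target = base 0x49c4 + off 0x24 + 4 + imm 0 = 0x49ec

0x49ec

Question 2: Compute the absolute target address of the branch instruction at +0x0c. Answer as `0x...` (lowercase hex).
0x49ec

+0x0c: b8 00 00 18 ⇒ word 0xb8000018 (big)
  top 5b → 0x17 → b [J]
  [26:0] imm=24 = $24
  target = base 0x49c4 + off 0x0c + 4 + imm 24 = 0x49ec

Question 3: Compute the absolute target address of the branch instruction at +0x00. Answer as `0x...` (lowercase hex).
[00] b8 00 00 04 → 0xb8000004
  opcode bits[31:27]=0x17: b/J
  imm: (w>>0)&0x7ffffff=0x4 → $4
  target = base 0x49c4 + off 0x00 + 4 + imm 4 = 0x49cc

0x49cc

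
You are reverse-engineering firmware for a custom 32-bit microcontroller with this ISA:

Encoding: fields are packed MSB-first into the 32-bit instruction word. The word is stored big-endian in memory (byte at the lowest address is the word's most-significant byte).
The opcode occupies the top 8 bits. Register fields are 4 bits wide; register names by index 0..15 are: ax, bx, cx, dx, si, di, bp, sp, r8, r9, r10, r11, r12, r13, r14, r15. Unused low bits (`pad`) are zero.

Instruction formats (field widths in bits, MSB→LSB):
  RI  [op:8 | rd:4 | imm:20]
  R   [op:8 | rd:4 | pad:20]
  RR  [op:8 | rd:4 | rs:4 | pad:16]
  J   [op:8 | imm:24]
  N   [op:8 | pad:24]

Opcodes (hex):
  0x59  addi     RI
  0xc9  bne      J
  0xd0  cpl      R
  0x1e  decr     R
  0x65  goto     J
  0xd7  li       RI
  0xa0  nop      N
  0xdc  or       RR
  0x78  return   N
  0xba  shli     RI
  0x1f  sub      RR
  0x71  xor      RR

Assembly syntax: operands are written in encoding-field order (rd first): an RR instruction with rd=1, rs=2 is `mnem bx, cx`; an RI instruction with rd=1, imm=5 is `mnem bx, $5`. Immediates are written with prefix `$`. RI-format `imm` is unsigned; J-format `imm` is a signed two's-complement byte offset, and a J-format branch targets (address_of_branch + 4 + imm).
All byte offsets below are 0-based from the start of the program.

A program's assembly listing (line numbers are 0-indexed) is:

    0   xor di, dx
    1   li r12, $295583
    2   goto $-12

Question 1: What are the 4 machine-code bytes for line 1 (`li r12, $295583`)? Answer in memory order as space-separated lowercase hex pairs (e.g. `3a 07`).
L1: li op=0xd7:8|rd=12:4|imm=295583:20 ⇒ 0xd7c4829f ⇒ big d7 c4 82 9f

d7 c4 82 9f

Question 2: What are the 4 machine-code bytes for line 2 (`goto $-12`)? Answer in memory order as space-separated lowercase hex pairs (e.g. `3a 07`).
65 ff ff f4

line 2 (goto): pack op=0x65:8|imm=-12:24 = 0x65fffff4; big→ 65 ff ff f4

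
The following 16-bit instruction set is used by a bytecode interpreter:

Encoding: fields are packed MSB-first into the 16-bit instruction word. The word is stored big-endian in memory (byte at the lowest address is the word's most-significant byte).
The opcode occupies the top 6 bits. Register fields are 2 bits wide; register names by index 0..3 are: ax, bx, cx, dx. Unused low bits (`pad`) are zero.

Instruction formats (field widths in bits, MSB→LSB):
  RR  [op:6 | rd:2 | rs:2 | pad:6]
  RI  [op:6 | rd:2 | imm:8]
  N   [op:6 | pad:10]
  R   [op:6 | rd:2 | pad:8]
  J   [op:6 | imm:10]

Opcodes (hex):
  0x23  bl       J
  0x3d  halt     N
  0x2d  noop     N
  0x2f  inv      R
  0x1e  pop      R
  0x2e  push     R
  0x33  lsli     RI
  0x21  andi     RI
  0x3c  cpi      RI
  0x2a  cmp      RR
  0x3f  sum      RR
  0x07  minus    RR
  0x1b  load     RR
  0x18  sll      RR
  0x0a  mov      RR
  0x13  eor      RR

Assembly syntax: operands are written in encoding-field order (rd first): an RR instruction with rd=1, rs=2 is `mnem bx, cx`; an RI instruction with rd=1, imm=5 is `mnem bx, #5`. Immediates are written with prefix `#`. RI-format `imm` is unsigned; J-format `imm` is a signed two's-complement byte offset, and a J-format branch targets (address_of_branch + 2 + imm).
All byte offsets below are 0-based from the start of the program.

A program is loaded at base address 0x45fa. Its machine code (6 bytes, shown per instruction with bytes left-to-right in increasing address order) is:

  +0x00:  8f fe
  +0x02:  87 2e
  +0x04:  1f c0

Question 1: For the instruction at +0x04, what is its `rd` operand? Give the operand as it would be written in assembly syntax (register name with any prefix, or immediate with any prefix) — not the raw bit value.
[04] 1f c0 → 0x1fc0
  opcode bits[15:10]=0x7: minus/RR
  rd: (w>>8)&0x3=0x3 → dx
  rs: (w>>6)&0x3=0x3 → dx

dx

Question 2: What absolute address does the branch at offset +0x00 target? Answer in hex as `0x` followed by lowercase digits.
0x45fa

off 0x00: read 8f fe as big → 0x8ffe
  opcode bits[15:10]=0x23: bl/J
  imm: (w>>0)&0x3ff=0x3fe (s10→-2) → #-2
  target = base 0x45fa + off 0x00 + 2 + imm -2 = 0x45fa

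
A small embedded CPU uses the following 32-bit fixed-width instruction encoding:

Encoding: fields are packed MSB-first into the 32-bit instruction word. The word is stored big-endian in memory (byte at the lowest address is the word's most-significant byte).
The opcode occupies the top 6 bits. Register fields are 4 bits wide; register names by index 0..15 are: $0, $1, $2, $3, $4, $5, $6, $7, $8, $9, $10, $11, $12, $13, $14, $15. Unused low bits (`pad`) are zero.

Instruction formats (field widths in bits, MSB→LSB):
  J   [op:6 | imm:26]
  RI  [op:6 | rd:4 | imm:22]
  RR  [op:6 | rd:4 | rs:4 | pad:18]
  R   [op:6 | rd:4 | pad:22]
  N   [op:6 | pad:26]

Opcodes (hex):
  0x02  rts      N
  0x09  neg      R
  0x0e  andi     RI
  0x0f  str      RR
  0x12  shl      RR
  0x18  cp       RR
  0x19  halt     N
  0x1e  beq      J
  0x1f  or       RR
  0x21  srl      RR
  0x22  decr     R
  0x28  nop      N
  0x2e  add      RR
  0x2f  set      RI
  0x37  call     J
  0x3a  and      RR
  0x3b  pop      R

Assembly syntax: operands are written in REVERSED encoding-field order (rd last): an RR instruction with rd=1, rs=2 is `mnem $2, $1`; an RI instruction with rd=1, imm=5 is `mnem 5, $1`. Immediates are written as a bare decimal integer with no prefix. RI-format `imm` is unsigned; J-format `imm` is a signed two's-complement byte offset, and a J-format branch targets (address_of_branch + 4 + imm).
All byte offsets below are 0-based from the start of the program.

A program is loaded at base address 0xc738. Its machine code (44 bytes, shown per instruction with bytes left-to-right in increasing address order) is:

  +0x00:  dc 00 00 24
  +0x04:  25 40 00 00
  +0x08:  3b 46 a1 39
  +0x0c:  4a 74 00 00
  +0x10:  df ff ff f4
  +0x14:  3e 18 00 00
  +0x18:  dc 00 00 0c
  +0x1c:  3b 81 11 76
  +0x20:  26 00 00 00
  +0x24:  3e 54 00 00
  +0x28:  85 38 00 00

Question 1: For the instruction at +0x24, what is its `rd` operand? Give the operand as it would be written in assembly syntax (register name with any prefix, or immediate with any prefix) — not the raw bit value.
$9

[24] 3e 54 00 00 → 0x3e540000
  top 6b → 0xf → str [RR]
  [25:22] rd=9 = $9
  [21:18] rs=5 = $5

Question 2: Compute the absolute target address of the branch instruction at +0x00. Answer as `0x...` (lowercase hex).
0xc760

+0x00: dc 00 00 24 ⇒ word 0xdc000024 (big)
  op=0xdc000024>>26=0x37 ⇒ call (J)
  imm@[25:0]=0x24 ⇒ 36
  target = base 0xc738 + off 0x00 + 4 + imm 36 = 0xc760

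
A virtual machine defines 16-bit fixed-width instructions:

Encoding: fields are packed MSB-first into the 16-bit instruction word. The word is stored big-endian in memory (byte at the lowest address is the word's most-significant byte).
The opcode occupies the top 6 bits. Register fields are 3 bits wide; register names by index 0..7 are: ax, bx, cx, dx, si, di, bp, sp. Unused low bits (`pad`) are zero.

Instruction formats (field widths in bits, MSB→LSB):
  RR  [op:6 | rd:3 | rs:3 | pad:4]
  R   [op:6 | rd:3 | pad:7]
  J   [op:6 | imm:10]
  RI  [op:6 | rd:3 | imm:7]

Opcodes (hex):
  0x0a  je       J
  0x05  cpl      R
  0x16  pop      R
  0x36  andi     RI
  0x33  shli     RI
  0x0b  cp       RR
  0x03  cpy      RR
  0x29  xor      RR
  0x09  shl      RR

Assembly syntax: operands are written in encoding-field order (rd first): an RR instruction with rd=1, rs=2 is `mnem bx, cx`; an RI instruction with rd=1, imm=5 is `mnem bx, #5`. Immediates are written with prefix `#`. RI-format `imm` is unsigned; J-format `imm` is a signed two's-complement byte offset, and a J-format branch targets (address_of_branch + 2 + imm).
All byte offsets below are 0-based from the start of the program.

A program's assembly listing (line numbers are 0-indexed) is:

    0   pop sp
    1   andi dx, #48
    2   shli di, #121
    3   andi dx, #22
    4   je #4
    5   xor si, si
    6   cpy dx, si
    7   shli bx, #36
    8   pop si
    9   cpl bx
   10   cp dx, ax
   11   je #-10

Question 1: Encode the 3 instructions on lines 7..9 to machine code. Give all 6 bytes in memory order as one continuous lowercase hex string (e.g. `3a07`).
line 7 (shli): pack op=0x33:6|rd=1:3|imm=36:7 = 0xcca4; big→ cc a4
line 8 (pop): pack op=0x16:6|rd=4:3|pad=0:7 = 0x5a00; big→ 5a 00
line 9 (cpl): pack op=0x5:6|rd=1:3|pad=0:7 = 0x1480; big→ 14 80

cca45a001480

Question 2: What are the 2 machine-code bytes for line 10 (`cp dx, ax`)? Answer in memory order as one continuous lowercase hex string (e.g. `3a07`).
2d80

line 10 (cp): pack op=0xb:6|rd=3:3|rs=0:3|pad=0:4 = 0x2d80; big→ 2d 80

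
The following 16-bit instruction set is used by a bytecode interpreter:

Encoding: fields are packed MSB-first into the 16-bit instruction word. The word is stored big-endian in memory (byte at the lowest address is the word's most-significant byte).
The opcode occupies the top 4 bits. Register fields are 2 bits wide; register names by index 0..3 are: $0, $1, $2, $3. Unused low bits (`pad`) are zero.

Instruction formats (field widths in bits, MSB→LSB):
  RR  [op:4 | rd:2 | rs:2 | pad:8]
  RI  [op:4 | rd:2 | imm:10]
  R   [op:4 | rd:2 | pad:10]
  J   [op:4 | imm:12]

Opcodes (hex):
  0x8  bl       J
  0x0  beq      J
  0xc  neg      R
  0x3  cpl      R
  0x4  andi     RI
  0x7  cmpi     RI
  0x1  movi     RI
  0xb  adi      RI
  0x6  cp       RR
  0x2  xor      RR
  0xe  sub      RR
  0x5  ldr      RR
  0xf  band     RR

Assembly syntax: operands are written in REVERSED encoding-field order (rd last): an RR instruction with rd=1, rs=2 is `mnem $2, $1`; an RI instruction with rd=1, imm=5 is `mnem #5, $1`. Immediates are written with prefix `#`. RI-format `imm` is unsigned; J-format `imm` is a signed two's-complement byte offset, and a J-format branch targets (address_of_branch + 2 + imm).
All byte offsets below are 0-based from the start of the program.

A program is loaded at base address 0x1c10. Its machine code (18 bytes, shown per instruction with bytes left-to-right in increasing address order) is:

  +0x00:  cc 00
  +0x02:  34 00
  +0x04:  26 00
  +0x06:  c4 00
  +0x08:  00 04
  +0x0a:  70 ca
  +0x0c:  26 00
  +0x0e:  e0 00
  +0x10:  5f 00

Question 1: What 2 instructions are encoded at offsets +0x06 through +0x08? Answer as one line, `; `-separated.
neg $1; beq #4

off 0x06: read c4 00 as big → 0xc400
  top 4b → 0xc → neg [R]
  rd: (w>>10)&0x3=0x1 → $1
off 0x08: read 00 04 as big → 0x0004
  top 4b → 0x0 → beq [J]
  imm: (w>>0)&0xfff=0x4 → #4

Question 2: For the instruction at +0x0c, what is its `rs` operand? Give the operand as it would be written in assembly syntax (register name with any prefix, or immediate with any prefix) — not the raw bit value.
@+0c  big-endian(26 00) = 0x2600
  opcode bits[15:12]=0x2: xor/RR
  [11:10] rd=1 = $1
  [9:8] rs=2 = $2

$2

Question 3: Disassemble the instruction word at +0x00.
[00] cc 00 → 0xcc00
  top 4b → 0xc → neg [R]
  rd: (w>>10)&0x3=0x3 → $3

neg $3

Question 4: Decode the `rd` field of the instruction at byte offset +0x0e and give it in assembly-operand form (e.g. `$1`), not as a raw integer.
off 0x0e: read e0 00 as big → 0xe000
  opcode bits[15:12]=0xe: sub/RR
  [11:10] rd=0 = $0
  [9:8] rs=0 = $0

$0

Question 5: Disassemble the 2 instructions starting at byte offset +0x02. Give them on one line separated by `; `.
@+02  big-endian(34 00) = 0x3400
  top 4b → 0x3 → cpl [R]
  [11:10] rd=1 = $1
@+04  big-endian(26 00) = 0x2600
  top 4b → 0x2 → xor [RR]
  [11:10] rd=1 = $1
  [9:8] rs=2 = $2

cpl $1; xor $2, $1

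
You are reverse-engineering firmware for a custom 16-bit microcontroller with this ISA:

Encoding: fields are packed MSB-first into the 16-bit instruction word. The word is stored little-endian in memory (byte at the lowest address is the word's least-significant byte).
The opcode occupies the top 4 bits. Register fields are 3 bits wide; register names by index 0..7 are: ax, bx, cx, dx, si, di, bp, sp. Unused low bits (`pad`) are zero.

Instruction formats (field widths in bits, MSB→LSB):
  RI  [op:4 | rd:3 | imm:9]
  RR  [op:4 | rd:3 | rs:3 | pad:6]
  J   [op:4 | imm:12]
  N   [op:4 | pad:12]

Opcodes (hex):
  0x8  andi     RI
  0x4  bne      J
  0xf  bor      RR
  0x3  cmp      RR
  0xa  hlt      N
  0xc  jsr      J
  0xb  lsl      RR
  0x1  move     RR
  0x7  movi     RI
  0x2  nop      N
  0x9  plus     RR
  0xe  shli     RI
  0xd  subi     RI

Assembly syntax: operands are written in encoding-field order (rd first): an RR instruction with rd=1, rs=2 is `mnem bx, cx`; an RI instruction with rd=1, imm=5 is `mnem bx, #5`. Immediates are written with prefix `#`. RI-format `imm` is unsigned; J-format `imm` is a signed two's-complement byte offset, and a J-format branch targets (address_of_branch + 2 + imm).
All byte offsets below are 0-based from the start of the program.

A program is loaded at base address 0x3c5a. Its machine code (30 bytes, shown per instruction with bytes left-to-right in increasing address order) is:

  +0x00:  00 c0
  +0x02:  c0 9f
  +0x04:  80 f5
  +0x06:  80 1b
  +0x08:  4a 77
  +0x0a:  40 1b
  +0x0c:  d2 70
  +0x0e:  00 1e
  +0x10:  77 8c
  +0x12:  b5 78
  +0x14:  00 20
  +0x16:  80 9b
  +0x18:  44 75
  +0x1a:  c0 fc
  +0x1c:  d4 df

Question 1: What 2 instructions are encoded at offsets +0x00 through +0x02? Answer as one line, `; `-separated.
jsr #0; plus sp, sp

@+00  little-endian(00 c0) = 0xc000
  op=0xc000>>12=0xc ⇒ jsr (J)
  imm@[11:0]=0x0 ⇒ #0
@+02  little-endian(c0 9f) = 0x9fc0
  op=0x9fc0>>12=0x9 ⇒ plus (RR)
  rd@[11:9]=0x7 ⇒ sp
  rs@[8:6]=0x7 ⇒ sp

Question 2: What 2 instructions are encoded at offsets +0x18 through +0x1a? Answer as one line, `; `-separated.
movi cx, #324; bor bp, dx

+0x18: 44 75 ⇒ word 0x7544 (little)
  op=0x7544>>12=0x7 ⇒ movi (RI)
  rd: (w>>9)&0x7=0x2 → cx
  imm: (w>>0)&0x1ff=0x144 → #324
+0x1a: c0 fc ⇒ word 0xfcc0 (little)
  op=0xfcc0>>12=0xf ⇒ bor (RR)
  rd: (w>>9)&0x7=0x6 → bp
  rs: (w>>6)&0x7=0x3 → dx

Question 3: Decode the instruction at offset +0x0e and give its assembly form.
move sp, ax

off 0x0e: read 00 1e as little → 0x1e00
  top 4b → 0x1 → move [RR]
  rd@[11:9]=0x7 ⇒ sp
  rs@[8:6]=0x0 ⇒ ax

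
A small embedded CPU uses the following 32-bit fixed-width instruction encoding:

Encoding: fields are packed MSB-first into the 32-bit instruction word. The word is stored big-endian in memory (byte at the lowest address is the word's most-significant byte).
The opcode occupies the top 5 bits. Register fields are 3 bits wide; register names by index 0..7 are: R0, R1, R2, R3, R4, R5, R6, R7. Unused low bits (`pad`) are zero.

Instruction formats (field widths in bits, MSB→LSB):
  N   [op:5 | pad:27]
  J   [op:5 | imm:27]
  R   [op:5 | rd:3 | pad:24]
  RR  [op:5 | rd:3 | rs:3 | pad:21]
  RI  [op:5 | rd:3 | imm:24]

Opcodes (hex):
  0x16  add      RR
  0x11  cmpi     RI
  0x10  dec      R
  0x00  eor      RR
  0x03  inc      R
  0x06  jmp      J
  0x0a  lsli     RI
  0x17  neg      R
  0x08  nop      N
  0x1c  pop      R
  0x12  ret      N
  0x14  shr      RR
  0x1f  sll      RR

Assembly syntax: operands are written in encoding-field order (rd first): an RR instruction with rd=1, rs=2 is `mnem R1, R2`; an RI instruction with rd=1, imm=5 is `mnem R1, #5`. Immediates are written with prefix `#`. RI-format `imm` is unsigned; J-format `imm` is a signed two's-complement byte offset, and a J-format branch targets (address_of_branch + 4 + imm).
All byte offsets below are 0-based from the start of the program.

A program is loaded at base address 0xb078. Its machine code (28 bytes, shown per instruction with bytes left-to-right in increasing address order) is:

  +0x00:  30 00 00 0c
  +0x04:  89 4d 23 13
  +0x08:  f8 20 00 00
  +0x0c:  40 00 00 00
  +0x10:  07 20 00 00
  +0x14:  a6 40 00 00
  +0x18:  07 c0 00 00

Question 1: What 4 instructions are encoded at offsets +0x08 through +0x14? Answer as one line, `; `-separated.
@+08  big-endian(f8 20 00 00) = 0xf8200000
  opcode bits[31:27]=0x1f: sll/RR
  [26:24] rd=0 = R0
  [23:21] rs=1 = R1
@+0c  big-endian(40 00 00 00) = 0x40000000
  opcode bits[31:27]=0x8: nop/N
@+10  big-endian(07 20 00 00) = 0x07200000
  opcode bits[31:27]=0x0: eor/RR
  [26:24] rd=7 = R7
  [23:21] rs=1 = R1
@+14  big-endian(a6 40 00 00) = 0xa6400000
  opcode bits[31:27]=0x14: shr/RR
  [26:24] rd=6 = R6
  [23:21] rs=2 = R2

sll R0, R1; nop; eor R7, R1; shr R6, R2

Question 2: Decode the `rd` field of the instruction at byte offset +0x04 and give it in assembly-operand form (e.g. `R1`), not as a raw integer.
R1

@+04  big-endian(89 4d 23 13) = 0x894d2313
  op=0x894d2313>>27=0x11 ⇒ cmpi (RI)
  rd@[26:24]=0x1 ⇒ R1
  imm@[23:0]=0x4d2313 ⇒ #5055251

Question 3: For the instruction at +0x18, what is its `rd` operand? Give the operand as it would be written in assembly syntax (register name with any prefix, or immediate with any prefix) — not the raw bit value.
off 0x18: read 07 c0 00 00 as big → 0x07c00000
  op=0x07c00000>>27=0x0 ⇒ eor (RR)
  rd@[26:24]=0x7 ⇒ R7
  rs@[23:21]=0x6 ⇒ R6

R7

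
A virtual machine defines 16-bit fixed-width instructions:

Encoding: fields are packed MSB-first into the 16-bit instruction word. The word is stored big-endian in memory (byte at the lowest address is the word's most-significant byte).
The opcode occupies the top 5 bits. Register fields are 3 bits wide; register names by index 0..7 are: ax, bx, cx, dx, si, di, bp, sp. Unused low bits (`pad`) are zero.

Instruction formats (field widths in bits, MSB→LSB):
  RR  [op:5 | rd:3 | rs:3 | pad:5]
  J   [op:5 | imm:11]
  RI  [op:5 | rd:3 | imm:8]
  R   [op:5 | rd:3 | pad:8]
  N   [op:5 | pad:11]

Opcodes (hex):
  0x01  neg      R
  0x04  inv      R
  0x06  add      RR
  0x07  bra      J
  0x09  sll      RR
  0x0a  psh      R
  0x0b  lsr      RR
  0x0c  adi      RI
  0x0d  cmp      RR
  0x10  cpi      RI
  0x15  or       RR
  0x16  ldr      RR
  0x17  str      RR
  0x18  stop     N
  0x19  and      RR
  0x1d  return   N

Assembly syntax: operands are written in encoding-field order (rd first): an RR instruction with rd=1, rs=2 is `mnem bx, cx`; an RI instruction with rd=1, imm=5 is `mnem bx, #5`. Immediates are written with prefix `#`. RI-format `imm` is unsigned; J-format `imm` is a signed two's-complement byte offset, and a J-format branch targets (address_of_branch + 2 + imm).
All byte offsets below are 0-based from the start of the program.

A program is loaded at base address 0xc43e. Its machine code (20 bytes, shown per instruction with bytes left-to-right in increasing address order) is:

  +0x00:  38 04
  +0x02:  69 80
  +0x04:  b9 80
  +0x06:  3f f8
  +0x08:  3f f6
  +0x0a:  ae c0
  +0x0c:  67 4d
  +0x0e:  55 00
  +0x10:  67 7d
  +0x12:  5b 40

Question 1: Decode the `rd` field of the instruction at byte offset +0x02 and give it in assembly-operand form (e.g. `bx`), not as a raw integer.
bx

off 0x02: read 69 80 as big → 0x6980
  opcode bits[15:11]=0xd: cmp/RR
  rd: (w>>8)&0x7=0x1 → bx
  rs: (w>>5)&0x7=0x4 → si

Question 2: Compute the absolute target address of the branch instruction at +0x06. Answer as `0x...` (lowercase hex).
0xc43e

[06] 3f f8 → 0x3ff8
  opcode bits[15:11]=0x7: bra/J
  imm: (w>>0)&0x7ff=0x7f8 (s11→-8) → #-8
  target = base 0xc43e + off 0x06 + 2 + imm -8 = 0xc43e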